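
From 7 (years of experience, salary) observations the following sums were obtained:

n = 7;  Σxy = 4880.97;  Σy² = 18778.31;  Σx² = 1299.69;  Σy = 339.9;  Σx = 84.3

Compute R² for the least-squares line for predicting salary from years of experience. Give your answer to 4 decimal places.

0.9590

Sxx = Σx² − (Σx)²/n = 1299.69 − 1015.212857 = 284.477143
Sxy = Σxy − (Σx)(Σy)/n = 4880.97 − 4093.367143 = 787.602857
Syy = Σy² − (Σy)²/n = 18778.31 − 16504.572857 = 2273.737143
R² = Sxy²/(Sxx·Syy) = (787.602857)²/(284.477143·2273.737143) = 0.959018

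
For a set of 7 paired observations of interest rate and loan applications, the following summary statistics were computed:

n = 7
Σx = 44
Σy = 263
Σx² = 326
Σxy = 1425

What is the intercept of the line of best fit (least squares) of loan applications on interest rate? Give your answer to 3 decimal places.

Sxx = Σx² − (Σx)²/n = 326 − 276.571429 = 49.428571
Sxy = Σxy − (Σx)(Σy)/n = 1425 − 1653.142857 = -228.142857
b = Sxy/Sxx = -228.142857/49.428571 = -4.615607
a = ȳ − b·x̄ = 37.571429 − (-4.615607)·6.285714 = 66.583815

66.584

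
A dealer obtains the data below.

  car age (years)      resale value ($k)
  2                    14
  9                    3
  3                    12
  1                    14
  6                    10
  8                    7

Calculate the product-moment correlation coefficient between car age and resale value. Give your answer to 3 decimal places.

n = 6, Σx = 29, Σy = 60, Σxy = 221, Σx² = 195, Σy² = 694
Sxx = Σx² − (Σx)²/n = 195 − 140.166667 = 54.833333
Sxy = Σxy − (Σx)(Σy)/n = 221 − 290 = -69
Syy = Σy² − (Σy)²/n = 694 − 600 = 94
r = Sxy/√(Sxx·Syy) = -69/√(5154.333333) = -69/71.793686 = -0.961087

-0.961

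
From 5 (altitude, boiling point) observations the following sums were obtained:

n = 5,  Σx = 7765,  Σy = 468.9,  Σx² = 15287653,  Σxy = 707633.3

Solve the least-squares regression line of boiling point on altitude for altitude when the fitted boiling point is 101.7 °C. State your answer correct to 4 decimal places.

Sxx = Σx² − (Σx)²/n = 15287653 − 12059045 = 3228608
Sxy = Σxy − (Σx)(Σy)/n = 707633.3 − 728201.7 = -20568.4
b = Sxy/Sxx = -20568.4/3228608 = -0.006371
a = ȳ − b·x̄ = 93.78 − (-0.006371)·1553 = 103.673652
Set a + b·x = 101.7: x = (101.7 − 103.673652) / (-0.006371) = 309.802894

309.8029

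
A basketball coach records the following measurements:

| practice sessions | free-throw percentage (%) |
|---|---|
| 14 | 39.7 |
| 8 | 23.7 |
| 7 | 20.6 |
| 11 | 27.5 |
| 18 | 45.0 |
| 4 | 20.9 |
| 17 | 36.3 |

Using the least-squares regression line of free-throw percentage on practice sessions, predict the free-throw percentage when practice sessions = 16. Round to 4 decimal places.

38.7235

n = 7, Σx = 79, Σy = 213.7, Σxy = 2702.8, Σx² = 1059
Sxx = Σx² − (Σx)²/n = 1059 − 891.571429 = 167.428571
Sxy = Σxy − (Σx)(Σy)/n = 2702.8 − 2411.757143 = 291.042857
b = Sxy/Sxx = 291.042857/167.428571 = 1.738311
a = ȳ − b·x̄ = 30.528571 − 1.738311·11.285714 = 10.910495
ŷ(16) = a + b·16 = 10.910495 + 1.738311·16 = 38.723464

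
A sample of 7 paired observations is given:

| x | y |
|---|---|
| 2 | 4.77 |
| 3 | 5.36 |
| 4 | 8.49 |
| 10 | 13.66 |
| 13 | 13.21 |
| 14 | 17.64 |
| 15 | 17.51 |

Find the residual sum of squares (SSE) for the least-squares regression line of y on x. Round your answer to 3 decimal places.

n = 7, Σx = 61, Σy = 80.64, Σxy = 877.52, Σx² = 719, Σy² = 1102.432
Sxx = Σx² − (Σx)²/n = 719 − 531.571429 = 187.428571
Sxy = Σxy − (Σx)(Σy)/n = 877.52 − 702.72 = 174.8
Syy = Σy² − (Σy)²/n = 1102.432 − 928.9728 = 173.4592
b = Sxy/Sxx = 174.8/187.428571 = 0.932622
SSE = Syy − b·Sxy = 173.4592 − 0.932622·174.8 = 10.436883

10.437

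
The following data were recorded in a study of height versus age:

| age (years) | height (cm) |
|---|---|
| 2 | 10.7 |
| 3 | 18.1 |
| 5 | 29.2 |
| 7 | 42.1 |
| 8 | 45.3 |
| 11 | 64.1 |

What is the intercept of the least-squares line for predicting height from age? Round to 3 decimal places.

n = 6, Σx = 36, Σy = 209.5, Σxy = 1583.9, Σx² = 272
Sxx = Σx² − (Σx)²/n = 272 − 216 = 56
Sxy = Σxy − (Σx)(Σy)/n = 1583.9 − 1257 = 326.9
b = Sxy/Sxx = 326.9/56 = 5.8375
a = ȳ − b·x̄ = 34.916667 − 5.8375·6 = -0.108333

-0.108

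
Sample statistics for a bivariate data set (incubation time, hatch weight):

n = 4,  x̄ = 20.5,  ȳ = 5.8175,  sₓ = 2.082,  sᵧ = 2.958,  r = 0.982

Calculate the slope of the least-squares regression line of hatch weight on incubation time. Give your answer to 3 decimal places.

b = r · sᵧ/sₓ = 0.982 · 2.958/2.082 = 1.395176

1.395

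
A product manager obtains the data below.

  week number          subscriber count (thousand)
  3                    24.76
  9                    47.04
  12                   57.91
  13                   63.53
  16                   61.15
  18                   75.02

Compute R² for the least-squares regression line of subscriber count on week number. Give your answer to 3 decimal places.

n = 6, Σx = 71, Σy = 329.41, Σxy = 4347.21, Σx² = 983, Σy² = 19582.7711
Sxx = Σx² − (Σx)²/n = 983 − 840.166667 = 142.833333
Sxy = Σxy − (Σx)(Σy)/n = 4347.21 − 3898.018333 = 449.191667
Syy = Σy² − (Σy)²/n = 19582.7711 − 18085.158017 = 1497.613083
R² = Sxy²/(Sxx·Syy) = (449.191667)²/(142.833333·1497.613083) = 0.943266

0.943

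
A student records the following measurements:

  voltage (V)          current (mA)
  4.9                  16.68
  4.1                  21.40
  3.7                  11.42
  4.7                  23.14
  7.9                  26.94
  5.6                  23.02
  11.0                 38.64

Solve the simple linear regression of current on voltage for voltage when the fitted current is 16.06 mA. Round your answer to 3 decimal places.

n = 7, Σx = 41.9, Σy = 161.24, Σxy = 1087.262, Σx² = 291.37
Sxx = Σx² − (Σx)²/n = 291.37 − 250.801429 = 40.568571
Sxy = Σxy − (Σx)(Σy)/n = 1087.262 − 965.136571 = 122.125429
b = Sxy/Sxx = 122.125429/40.568571 = 3.010346
a = ȳ − b·x̄ = 23.034286 − 3.010346·5.985714 = 5.015216
Set a + b·x = 16.06: x = (16.06 − 5.015216) / 3.010346 = 3.668942

3.669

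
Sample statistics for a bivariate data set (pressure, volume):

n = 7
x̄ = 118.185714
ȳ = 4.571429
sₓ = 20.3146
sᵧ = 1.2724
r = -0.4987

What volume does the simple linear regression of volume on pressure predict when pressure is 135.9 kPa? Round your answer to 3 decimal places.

b = r · sᵧ/sₓ = -0.4987 · 1.2724/20.3146 = -0.031236
a = ȳ − b·x̄ = 4.571429 − (-0.031236)·118.185714 = 8.263072
ŷ(135.9) = a + b·135.9 = 8.263072 + (-0.031236)·135.9 = 4.018106

4.018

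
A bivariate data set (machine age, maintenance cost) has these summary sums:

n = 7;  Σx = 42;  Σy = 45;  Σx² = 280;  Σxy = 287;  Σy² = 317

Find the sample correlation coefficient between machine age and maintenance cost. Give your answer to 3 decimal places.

0.610

Sxx = Σx² − (Σx)²/n = 280 − 252 = 28
Sxy = Σxy − (Σx)(Σy)/n = 287 − 270 = 17
Syy = Σy² − (Σy)²/n = 317 − 289.285714 = 27.714286
r = Sxy/√(Sxx·Syy) = 17/√(776) = 17/27.856777 = 0.610264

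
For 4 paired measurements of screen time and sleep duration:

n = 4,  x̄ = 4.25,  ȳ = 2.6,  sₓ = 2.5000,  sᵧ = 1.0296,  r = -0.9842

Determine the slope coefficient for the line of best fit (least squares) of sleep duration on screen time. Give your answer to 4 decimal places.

b = r · sᵧ/sₓ = -0.9842 · 1.0296/2.5 = -0.405333

-0.4053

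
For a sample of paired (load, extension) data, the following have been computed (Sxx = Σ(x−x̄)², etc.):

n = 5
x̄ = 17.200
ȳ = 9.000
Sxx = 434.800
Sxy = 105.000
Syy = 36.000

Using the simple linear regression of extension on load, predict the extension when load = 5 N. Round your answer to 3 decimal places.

b = Sxy/Sxx = 105/434.8 = 0.241490
a = ȳ − b·x̄ = 9 − 0.241490·17.2 = 4.846366
ŷ(5) = a + b·5 = 4.846366 + 0.241490·5 = 6.053818

6.054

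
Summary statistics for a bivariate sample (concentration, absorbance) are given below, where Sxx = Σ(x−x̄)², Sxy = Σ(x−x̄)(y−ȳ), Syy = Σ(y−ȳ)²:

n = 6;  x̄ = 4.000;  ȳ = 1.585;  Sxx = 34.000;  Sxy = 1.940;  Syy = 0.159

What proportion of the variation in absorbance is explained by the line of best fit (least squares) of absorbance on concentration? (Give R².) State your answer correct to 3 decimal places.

0.696

R² = Sxy²/(Sxx·Syy) = (1.94)²/(34·0.159) = 0.696189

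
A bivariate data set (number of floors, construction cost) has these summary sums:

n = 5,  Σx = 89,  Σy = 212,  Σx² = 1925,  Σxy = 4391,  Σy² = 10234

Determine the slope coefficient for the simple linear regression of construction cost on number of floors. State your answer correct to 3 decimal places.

Sxx = Σx² − (Σx)²/n = 1925 − 1584.2 = 340.8
Sxy = Σxy − (Σx)(Σy)/n = 4391 − 3773.6 = 617.4
b = Sxy/Sxx = 617.4/340.8 = 1.811620

1.812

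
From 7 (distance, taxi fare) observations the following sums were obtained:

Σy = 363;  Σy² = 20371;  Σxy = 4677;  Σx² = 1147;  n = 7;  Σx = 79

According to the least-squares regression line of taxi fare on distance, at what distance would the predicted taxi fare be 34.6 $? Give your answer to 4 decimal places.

3.6895

Sxx = Σx² − (Σx)²/n = 1147 − 891.571429 = 255.428571
Sxy = Σxy − (Σx)(Σy)/n = 4677 − 4096.714286 = 580.285714
b = Sxy/Sxx = 580.285714/255.428571 = 2.271812
a = ȳ − b·x̄ = 51.857143 − 2.271812·11.285714 = 26.218121
Set a + b·x = 34.6: x = (34.6 − 26.218121) / 2.271812 = 3.689513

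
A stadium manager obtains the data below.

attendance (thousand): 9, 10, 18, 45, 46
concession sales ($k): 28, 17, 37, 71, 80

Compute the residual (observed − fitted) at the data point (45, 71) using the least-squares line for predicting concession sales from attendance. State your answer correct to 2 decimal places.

n = 5, Σx = 128, Σy = 233, Σxy = 7963, Σx² = 4646
Sxx = Σx² − (Σx)²/n = 4646 − 3276.8 = 1369.2
Sxy = Σxy − (Σx)(Σy)/n = 7963 − 5964.8 = 1998.2
b = Sxy/Sxx = 1998.2/1369.2 = 1.459392
a = ȳ − b·x̄ = 46.6 − 1.459392·25.6 = 9.239556
ŷ(45) = 9.239556 + 1.459392·45 = 74.912212
residual = y − ŷ = 71 − 74.912212 = -3.912212

-3.91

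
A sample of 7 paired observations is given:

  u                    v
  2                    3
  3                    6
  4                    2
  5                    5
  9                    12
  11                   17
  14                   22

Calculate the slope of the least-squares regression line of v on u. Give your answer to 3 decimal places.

n = 7, Σx = 48, Σy = 67, Σxy = 660, Σx² = 452
Sxx = Σx² − (Σx)²/n = 452 − 329.142857 = 122.857143
Sxy = Σxy − (Σx)(Σy)/n = 660 − 459.428571 = 200.571429
b = Sxy/Sxx = 200.571429/122.857143 = 1.632558

1.633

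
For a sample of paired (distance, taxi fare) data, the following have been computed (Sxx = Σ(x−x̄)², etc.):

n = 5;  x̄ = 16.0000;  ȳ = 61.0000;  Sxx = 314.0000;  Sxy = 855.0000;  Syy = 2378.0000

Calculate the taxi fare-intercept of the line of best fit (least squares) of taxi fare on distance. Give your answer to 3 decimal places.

b = Sxy/Sxx = 855/314 = 2.722930
a = ȳ − b·x̄ = 61 − 2.722930·16 = 17.433121

17.433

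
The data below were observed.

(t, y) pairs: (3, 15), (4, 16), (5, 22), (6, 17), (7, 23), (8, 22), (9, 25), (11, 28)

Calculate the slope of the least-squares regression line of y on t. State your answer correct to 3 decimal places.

1.564

n = 8, Σx = 53, Σy = 168, Σxy = 1191, Σx² = 401
Sxx = Σx² − (Σx)²/n = 401 − 351.125 = 49.875
Sxy = Σxy − (Σx)(Σy)/n = 1191 − 1113 = 78
b = Sxy/Sxx = 78/49.875 = 1.563910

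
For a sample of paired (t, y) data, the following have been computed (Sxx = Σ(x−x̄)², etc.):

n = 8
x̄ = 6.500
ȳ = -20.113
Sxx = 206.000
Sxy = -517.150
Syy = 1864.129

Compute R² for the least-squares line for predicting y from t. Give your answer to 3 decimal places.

R² = Sxy²/(Sxx·Syy) = (-517.15)²/(206·1864.129) = 0.696450

0.696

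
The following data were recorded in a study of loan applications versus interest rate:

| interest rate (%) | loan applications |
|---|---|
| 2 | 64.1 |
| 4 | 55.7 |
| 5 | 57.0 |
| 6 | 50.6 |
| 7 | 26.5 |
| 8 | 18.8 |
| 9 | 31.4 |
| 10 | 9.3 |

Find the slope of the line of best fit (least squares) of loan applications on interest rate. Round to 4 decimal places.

n = 8, Σx = 51, Σy = 313.4, Σxy = 1651.1, Σx² = 375
Sxx = Σx² − (Σx)²/n = 375 − 325.125 = 49.875
Sxy = Σxy − (Σx)(Σy)/n = 1651.1 − 1997.925 = -346.825
b = Sxy/Sxx = -346.825/49.875 = -6.953885

-6.9539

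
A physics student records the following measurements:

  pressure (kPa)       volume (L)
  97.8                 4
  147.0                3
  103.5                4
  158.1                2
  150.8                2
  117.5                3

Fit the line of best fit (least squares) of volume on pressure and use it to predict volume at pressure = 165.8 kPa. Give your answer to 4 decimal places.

1.8397

n = 6, Σx = 774.7, Σy = 18, Σxy = 2216.5, Σx² = 103428.59
Sxx = Σx² − (Σx)²/n = 103428.59 − 100026.681667 = 3401.908333
Sxy = Σxy − (Σx)(Σy)/n = 2216.5 − 2324.1 = -107.6
b = Sxy/Sxx = -107.6/3401.908333 = -0.031629
a = ȳ − b·x̄ = 3 − (-0.031629)·129.116667 = 7.083871
ŷ(165.8) = a + b·165.8 = 7.083871 + (-0.031629)·165.8 = 1.839732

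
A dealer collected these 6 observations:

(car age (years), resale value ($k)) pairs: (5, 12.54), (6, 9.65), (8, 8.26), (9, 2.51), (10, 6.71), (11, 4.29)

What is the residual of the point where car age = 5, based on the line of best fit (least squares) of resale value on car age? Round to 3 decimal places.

n = 6, Σx = 49, Σy = 43.96, Σxy = 323.56, Σx² = 427
Sxx = Σx² − (Σx)²/n = 427 − 400.166667 = 26.833333
Sxy = Σxy − (Σx)(Σy)/n = 323.56 − 359.006667 = -35.446667
b = Sxy/Sxx = -35.446667/26.833333 = -1.320994
a = ȳ − b·x̄ = 7.326667 − (-1.320994)·8.166667 = 18.114783
ŷ(5) = 18.114783 + (-1.320994)·5 = 11.509814
residual = y − ŷ = 12.54 − 11.509814 = 1.030186

1.030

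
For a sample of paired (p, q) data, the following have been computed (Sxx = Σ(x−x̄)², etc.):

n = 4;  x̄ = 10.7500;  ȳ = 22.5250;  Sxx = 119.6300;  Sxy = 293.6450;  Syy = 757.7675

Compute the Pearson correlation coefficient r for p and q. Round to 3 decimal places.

r = Sxy/√(Sxx·Syy) = 293.645/√(90651.726025) = 293.645/301.084251 = 0.975292

0.975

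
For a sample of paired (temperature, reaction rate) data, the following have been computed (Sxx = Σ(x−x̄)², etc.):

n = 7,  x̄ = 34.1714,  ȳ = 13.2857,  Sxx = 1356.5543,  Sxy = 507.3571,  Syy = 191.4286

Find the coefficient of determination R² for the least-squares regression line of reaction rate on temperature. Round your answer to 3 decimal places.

R² = Sxy²/(Sxx·Syy) = (507.3571)²/(1356.5543·191.4286) = 0.991251

0.991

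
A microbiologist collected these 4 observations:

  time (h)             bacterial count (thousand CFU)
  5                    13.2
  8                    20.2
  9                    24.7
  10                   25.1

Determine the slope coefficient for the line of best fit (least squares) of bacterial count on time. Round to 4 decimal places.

n = 4, Σx = 32, Σy = 83.2, Σxy = 700.9, Σx² = 270
Sxx = Σx² − (Σx)²/n = 270 − 256 = 14
Sxy = Σxy − (Σx)(Σy)/n = 700.9 − 665.6 = 35.3
b = Sxy/Sxx = 35.3/14 = 2.521429

2.5214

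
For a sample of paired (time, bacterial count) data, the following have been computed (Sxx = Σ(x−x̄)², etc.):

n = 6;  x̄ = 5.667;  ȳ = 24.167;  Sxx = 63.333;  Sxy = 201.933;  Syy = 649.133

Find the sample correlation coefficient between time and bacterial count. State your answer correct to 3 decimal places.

r = Sxy/√(Sxx·Syy) = 201.933/√(41111.540289) = 201.933/202.759809 = 0.995922

0.996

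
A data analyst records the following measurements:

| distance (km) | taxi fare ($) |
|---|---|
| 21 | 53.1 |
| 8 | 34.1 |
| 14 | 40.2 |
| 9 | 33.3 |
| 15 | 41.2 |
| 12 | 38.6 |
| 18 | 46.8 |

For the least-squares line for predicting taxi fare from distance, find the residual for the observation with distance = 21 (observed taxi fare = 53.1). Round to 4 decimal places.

n = 7, Σx = 97, Σy = 287.3, Σxy = 4174, Σx² = 1475
Sxx = Σx² − (Σx)²/n = 1475 − 1344.142857 = 130.857143
Sxy = Σxy − (Σx)(Σy)/n = 4174 − 3981.157143 = 192.842857
b = Sxy/Sxx = 192.842857/130.857143 = 1.473690
a = ȳ − b·x̄ = 41.042857 − 1.473690·13.857143 = 20.621725
ŷ(21) = 20.621725 + 1.473690·21 = 51.569214
residual = y − ŷ = 53.1 − 51.569214 = 1.530786

1.5308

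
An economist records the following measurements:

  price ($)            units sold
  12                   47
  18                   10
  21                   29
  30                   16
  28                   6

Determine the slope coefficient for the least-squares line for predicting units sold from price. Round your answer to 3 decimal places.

-1.630

n = 5, Σx = 109, Σy = 108, Σxy = 2001, Σx² = 2593
Sxx = Σx² − (Σx)²/n = 2593 − 2376.2 = 216.8
Sxy = Σxy − (Σx)(Σy)/n = 2001 − 2354.4 = -353.4
b = Sxy/Sxx = -353.4/216.8 = -1.630074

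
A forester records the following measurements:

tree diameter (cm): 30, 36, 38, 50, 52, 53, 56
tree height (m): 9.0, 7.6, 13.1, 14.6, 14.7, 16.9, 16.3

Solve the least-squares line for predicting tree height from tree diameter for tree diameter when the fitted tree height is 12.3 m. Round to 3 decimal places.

42.260

n = 7, Σx = 315, Σy = 92.2, Σxy = 4344.3, Σx² = 14789
Sxx = Σx² − (Σx)²/n = 14789 − 14175 = 614
Sxy = Σxy − (Σx)(Σy)/n = 4344.3 − 4149 = 195.3
b = Sxy/Sxx = 195.3/614 = 0.318078
a = ȳ − b·x̄ = 13.171429 − 0.318078·45 = -1.142089
Set a + b·x = 12.3: x = (12.3 − (-1.142089)) / 0.318078 = 42.260332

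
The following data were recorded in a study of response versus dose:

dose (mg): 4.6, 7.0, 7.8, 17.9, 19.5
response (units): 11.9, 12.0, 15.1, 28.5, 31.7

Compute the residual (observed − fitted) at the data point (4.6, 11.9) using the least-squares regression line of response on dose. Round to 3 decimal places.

n = 5, Σx = 56.8, Σy = 99.2, Σxy = 1384.82, Σx² = 831.66
Sxx = Σx² − (Σx)²/n = 831.66 − 645.248 = 186.412
Sxy = Σxy − (Σx)(Σy)/n = 1384.82 − 1126.912 = 257.908
b = Sxy/Sxx = 257.908/186.412 = 1.383538
a = ȳ − b·x̄ = 19.84 − 1.383538·11.36 = 4.123014
ŷ(4.6) = 4.123014 + 1.383538·4.6 = 10.487286
residual = y − ŷ = 11.9 − 10.487286 = 1.412714

1.413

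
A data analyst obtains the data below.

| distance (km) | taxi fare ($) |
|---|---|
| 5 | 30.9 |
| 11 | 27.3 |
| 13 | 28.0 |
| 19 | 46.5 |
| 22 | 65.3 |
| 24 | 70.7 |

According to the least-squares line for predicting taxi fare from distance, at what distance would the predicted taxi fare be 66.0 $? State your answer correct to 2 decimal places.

24.59

n = 6, Σx = 94, Σy = 268.7, Σxy = 4835.7, Σx² = 1736
Sxx = Σx² − (Σx)²/n = 1736 − 1472.666667 = 263.333333
Sxy = Σxy − (Σx)(Σy)/n = 4835.7 − 4209.633333 = 626.066667
b = Sxy/Sxx = 626.066667/263.333333 = 2.377468
a = ȳ − b·x̄ = 44.783333 − 2.377468·15.666667 = 7.536329
Set a + b·x = 66.0: x = (66.0 − 7.536329) / 2.377468 = 24.590725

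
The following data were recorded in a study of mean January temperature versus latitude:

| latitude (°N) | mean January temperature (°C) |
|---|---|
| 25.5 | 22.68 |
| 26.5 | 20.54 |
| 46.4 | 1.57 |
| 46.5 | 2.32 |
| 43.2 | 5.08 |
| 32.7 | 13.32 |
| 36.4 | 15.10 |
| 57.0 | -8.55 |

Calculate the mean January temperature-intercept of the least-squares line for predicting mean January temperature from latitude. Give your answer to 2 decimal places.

n = 8, Σx = 314.2, Σy = 72.06, Σxy = 2020.688, Σx² = 13177.2
Sxx = Σx² − (Σx)²/n = 13177.2 − 12340.205 = 836.995
Sxy = Σxy − (Σx)(Σy)/n = 2020.688 − 2830.1565 = -809.4685
b = Sxy/Sxx = -809.4685/836.995 = -0.967113
a = ȳ − b·x̄ = 9.0075 − (-0.967113)·39.275 = 46.990852

46.99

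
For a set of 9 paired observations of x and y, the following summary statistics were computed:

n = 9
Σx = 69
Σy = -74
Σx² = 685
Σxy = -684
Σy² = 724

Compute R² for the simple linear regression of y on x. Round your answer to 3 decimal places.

0.755

Sxx = Σx² − (Σx)²/n = 685 − 529 = 156
Sxy = Σxy − (Σx)(Σy)/n = -684 − (-567.333333) = -116.666667
Syy = Σy² − (Σy)²/n = 724 − 608.444444 = 115.555556
R² = Sxy²/(Sxx·Syy) = (-116.666667)²/(156·115.555556) = 0.755054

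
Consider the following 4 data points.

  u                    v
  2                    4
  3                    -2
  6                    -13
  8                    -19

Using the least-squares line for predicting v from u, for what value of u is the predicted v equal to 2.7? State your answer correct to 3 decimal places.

n = 4, Σx = 19, Σy = -30, Σxy = -228, Σx² = 113
Sxx = Σx² − (Σx)²/n = 113 − 90.25 = 22.75
Sxy = Σxy − (Σx)(Σy)/n = -228 − (-142.5) = -85.5
b = Sxy/Sxx = -85.5/22.75 = -3.758242
a = ȳ − b·x̄ = -7.5 − (-3.758242)·4.75 = 10.351648
Set a + b·x = 2.7: x = (2.7 − 10.351648) / (-3.758242) = 2.035965

2.036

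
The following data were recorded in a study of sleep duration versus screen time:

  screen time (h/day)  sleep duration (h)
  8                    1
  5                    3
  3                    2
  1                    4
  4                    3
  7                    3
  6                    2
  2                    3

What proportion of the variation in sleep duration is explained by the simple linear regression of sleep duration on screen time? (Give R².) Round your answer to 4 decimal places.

0.4468

n = 8, Σx = 36, Σy = 21, Σxy = 84, Σx² = 204, Σy² = 61
Sxx = Σx² − (Σx)²/n = 204 − 162 = 42
Sxy = Σxy − (Σx)(Σy)/n = 84 − 94.5 = -10.5
Syy = Σy² − (Σy)²/n = 61 − 55.125 = 5.875
R² = Sxy²/(Sxx·Syy) = (-10.5)²/(42·5.875) = 0.446809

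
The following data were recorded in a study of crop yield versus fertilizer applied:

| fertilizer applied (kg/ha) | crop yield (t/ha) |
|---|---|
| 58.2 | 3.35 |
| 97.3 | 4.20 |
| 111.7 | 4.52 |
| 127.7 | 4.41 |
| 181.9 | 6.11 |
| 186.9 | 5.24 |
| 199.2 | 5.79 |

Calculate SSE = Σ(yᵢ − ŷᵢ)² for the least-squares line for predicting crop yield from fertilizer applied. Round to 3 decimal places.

0.563

n = 7, Σx = 962.9, Σy = 33.62, Σxy = 4915.804, Σx² = 149338.57, Σy² = 167.0548
Sxx = Σx² − (Σx)²/n = 149338.57 − 132453.772857 = 16884.797143
Sxy = Σxy − (Σx)(Σy)/n = 4915.804 − 4624.671143 = 291.132857
Syy = Σy² − (Σy)²/n = 167.0548 − 161.472057 = 5.582743
b = Sxy/Sxx = 291.132857/16884.797143 = 0.017242
SSE = Syy − b·Sxy = 5.582743 − 0.017242·291.132857 = 0.562941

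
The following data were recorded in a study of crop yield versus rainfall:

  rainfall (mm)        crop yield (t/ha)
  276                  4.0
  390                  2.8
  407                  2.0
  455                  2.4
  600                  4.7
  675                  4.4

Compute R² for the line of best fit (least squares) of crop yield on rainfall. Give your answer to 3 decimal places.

n = 6, Σx = 2803, Σy = 20.3, Σxy = 9892, Σx² = 1416575, Σy² = 75.05
Sxx = Σx² − (Σx)²/n = 1416575 − 1309468.166667 = 107106.833333
Sxy = Σxy − (Σx)(Σy)/n = 9892 − 9483.483333 = 408.516667
Syy = Σy² − (Σy)²/n = 75.05 − 68.681667 = 6.368333
R² = Sxy²/(Sxx·Syy) = (408.516667)²/(107106.833333·6.368333) = 0.244668

0.245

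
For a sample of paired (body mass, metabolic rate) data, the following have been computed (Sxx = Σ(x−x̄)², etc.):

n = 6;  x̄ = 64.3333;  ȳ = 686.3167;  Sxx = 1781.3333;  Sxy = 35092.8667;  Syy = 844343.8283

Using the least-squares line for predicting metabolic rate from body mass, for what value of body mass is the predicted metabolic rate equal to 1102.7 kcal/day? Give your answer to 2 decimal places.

85.47

b = Sxy/Sxx = 35092.8667/1781.3333 = 19.700337
a = ȳ − b·x̄ = 686.3167 − 19.700337·64.3333 = -581.071004
Set a + b·x = 1102.7: x = (1102.7 − (-581.071004)) / 19.700337 = 85.469146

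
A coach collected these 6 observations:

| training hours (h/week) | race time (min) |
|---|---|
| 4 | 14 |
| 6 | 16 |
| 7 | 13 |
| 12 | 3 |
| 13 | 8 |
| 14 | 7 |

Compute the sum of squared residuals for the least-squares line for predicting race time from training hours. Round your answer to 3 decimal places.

n = 6, Σx = 56, Σy = 61, Σxy = 481, Σx² = 610, Σy² = 743
Sxx = Σx² − (Σx)²/n = 610 − 522.666667 = 87.333333
Sxy = Σxy − (Σx)(Σy)/n = 481 − 569.333333 = -88.333333
Syy = Σy² − (Σy)²/n = 743 − 620.166667 = 122.833333
b = Sxy/Sxx = -88.333333/87.333333 = -1.011450
SSE = Syy − b·Sxy = 122.833333 − (-1.011450)·(-88.333333) = 33.488550

33.489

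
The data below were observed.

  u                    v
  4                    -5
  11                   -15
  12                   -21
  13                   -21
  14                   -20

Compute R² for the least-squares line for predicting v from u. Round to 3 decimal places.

n = 5, Σx = 54, Σy = -82, Σxy = -990, Σx² = 646, Σy² = 1532
Sxx = Σx² − (Σx)²/n = 646 − 583.2 = 62.8
Sxy = Σxy − (Σx)(Σy)/n = -990 − (-885.6) = -104.4
Syy = Σy² − (Σy)²/n = 1532 − 1344.8 = 187.2
R² = Sxy²/(Sxx·Syy) = (-104.4)²/(62.8·187.2) = 0.927119

0.927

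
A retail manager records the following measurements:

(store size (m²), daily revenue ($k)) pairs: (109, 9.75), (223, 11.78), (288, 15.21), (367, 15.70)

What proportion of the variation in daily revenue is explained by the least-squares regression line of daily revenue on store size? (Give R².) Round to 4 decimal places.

n = 4, Σx = 987, Σy = 52.44, Σxy = 13832.07, Σx² = 279243, Σy² = 711.665
Sxx = Σx² − (Σx)²/n = 279243 − 243542.25 = 35700.75
Sxy = Σxy − (Σx)(Σy)/n = 13832.07 − 12939.57 = 892.5
Syy = Σy² − (Σy)²/n = 711.665 − 687.4884 = 24.1766
R² = Sxy²/(Sxx·Syy) = (892.5)²/(35700.75·24.1766) = 0.922877

0.9229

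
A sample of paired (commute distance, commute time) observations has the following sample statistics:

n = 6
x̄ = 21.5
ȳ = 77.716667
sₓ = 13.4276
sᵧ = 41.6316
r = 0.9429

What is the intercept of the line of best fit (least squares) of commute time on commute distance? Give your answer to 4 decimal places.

b = r · sᵧ/sₓ = 0.9429 · 41.6316/13.4276 = 2.923414
a = ȳ − b·x̄ = 77.716667 − 2.923414·21.5 = 14.863263

14.8633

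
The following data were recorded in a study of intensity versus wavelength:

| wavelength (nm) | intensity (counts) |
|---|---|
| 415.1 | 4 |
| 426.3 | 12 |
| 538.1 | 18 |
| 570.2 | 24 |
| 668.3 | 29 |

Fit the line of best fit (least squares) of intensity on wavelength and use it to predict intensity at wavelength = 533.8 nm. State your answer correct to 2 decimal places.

18.31

n = 5, Σx = 2618, Σy = 87, Σxy = 49527.3, Σx² = 1415344.24
Sxx = Σx² − (Σx)²/n = 1415344.24 − 1370784.8 = 44559.44
Sxy = Σxy − (Σx)(Σy)/n = 49527.3 − 45553.2 = 3974.1
b = Sxy/Sxx = 3974.1/44559.44 = 0.089186
a = ȳ − b·x̄ = 17.4 − 0.089186·523.6 = -29.298046
ŷ(533.8) = a + b·533.8 = -29.298046 + 0.089186·533.8 = 18.309702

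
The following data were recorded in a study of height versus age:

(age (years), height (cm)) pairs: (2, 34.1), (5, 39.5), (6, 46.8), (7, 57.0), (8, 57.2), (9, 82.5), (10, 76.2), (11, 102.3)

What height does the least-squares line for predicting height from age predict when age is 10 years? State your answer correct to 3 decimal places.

82.277

n = 8, Σx = 58, Σy = 495.6, Σxy = 4032.9, Σx² = 480
Sxx = Σx² − (Σx)²/n = 480 − 420.5 = 59.5
Sxy = Σxy − (Σx)(Σy)/n = 4032.9 − 3593.1 = 439.8
b = Sxy/Sxx = 439.8/59.5 = 7.391597
a = ȳ − b·x̄ = 61.95 − 7.391597·7.25 = 8.360924
ŷ(10) = a + b·10 = 8.360924 + 7.391597·10 = 82.276891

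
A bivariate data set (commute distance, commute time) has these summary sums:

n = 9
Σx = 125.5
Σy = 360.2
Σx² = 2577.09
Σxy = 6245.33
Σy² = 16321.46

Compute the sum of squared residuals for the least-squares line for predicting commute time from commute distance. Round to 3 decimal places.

Sxx = Σx² − (Σx)²/n = 2577.09 − 1750.027778 = 827.062222
Sxy = Σxy − (Σx)(Σy)/n = 6245.33 − 5022.788889 = 1222.541111
Syy = Σy² − (Σy)²/n = 16321.46 − 14416.004444 = 1905.455556
b = Sxy/Sxx = 1222.541111/827.062222 = 1.478173
SSE = Syy − b·Sxy = 1905.455556 − 1.478173·1222.541111 = 98.328198

98.328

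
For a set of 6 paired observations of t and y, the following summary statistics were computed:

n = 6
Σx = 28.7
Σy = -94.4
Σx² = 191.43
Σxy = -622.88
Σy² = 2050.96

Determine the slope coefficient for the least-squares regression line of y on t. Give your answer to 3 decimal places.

-3.164

Sxx = Σx² − (Σx)²/n = 191.43 − 137.281667 = 54.148333
Sxy = Σxy − (Σx)(Σy)/n = -622.88 − (-451.546667) = -171.333333
b = Sxy/Sxx = -171.333333/54.148333 = -3.164148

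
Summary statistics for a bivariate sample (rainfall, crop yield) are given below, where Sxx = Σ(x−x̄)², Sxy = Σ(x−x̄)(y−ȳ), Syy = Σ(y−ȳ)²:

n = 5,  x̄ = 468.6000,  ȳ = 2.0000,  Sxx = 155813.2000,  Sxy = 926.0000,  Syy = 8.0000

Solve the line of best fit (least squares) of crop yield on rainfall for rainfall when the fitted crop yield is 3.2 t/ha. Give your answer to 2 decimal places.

b = Sxy/Sxx = 926/155813.2 = 0.005943
a = ȳ − b·x̄ = 2 − 0.005943·468.6 = -0.784896
Set a + b·x = 3.2: x = (3.2 − (-0.784896)) / 0.005943 = 670.517754

670.52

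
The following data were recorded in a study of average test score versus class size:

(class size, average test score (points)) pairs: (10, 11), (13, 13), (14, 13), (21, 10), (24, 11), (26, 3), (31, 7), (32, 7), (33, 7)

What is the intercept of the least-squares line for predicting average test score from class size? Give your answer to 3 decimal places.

n = 9, Σx = 204, Σy = 82, Σxy = 1685, Σx² = 5232
Sxx = Σx² − (Σx)²/n = 5232 − 4624 = 608
Sxy = Σxy − (Σx)(Σy)/n = 1685 − 1858.666667 = -173.666667
b = Sxy/Sxx = -173.666667/608 = -0.285636
a = ȳ − b·x̄ = 9.111111 − (-0.285636)·22.666667 = 15.585526

15.586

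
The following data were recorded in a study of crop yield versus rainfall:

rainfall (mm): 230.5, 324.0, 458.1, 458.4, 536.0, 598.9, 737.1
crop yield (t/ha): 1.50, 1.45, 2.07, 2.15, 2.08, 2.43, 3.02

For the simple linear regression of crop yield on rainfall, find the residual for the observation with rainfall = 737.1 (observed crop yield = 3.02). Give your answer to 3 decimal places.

n = 7, Σx = 3343, Σy = 14.7, Σxy = 7545.626, Σx² = 1767386.04
Sxx = Σx² − (Σx)²/n = 1767386.04 − 1596521.285714 = 170864.754286
Sxy = Σxy − (Σx)(Σy)/n = 7545.626 − 7020.3 = 525.326
b = Sxy/Sxx = 525.326/170864.754286 = 0.003075
a = ȳ − b·x̄ = 2.1 − 0.003075·477.571429 = 0.631700
ŷ(737.1) = 0.631700 + 0.003075·737.1 = 2.897924
residual = y − ŷ = 3.02 − 2.897924 = 0.122076

0.122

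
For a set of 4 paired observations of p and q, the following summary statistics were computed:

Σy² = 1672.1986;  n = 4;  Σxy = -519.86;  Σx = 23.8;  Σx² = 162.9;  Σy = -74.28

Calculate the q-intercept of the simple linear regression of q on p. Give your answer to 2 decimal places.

Sxx = Σx² − (Σx)²/n = 162.9 − 141.61 = 21.29
Sxy = Σxy − (Σx)(Σy)/n = -519.86 − (-441.966) = -77.894
b = Sxy/Sxx = -77.894/21.29 = -3.658713
a = ȳ − b·x̄ = -18.57 − (-3.658713)·5.95 = 3.199342

3.20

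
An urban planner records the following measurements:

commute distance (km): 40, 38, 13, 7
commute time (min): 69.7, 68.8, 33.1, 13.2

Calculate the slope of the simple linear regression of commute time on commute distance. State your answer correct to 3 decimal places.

n = 4, Σx = 98, Σy = 184.8, Σxy = 5925.1, Σx² = 3262
Sxx = Σx² − (Σx)²/n = 3262 − 2401 = 861
Sxy = Σxy − (Σx)(Σy)/n = 5925.1 − 4527.6 = 1397.5
b = Sxy/Sxx = 1397.5/861 = 1.623113

1.623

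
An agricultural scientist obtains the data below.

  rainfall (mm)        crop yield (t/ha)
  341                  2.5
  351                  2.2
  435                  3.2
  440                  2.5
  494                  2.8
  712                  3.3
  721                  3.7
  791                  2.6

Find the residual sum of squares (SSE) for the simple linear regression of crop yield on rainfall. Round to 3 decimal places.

1.196

n = 8, Σx = 4285, Σy = 22.8, Σxy = 12573.8, Σx² = 2518809, Σy² = 66.76
Sxx = Σx² − (Σx)²/n = 2518809 − 2295153.125 = 223655.875
Sxy = Σxy − (Σx)(Σy)/n = 12573.8 − 12212.25 = 361.55
Syy = Σy² − (Σy)²/n = 66.76 − 64.98 = 1.78
b = Sxy/Sxx = 361.55/223655.875 = 0.001617
SSE = Syy − b·Sxy = 1.78 − 0.001617·361.55 = 1.195538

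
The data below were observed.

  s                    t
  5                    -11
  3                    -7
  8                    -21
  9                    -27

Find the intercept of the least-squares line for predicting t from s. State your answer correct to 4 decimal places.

n = 4, Σx = 25, Σy = -66, Σxy = -487, Σx² = 179
Sxx = Σx² − (Σx)²/n = 179 − 156.25 = 22.75
Sxy = Σxy − (Σx)(Σy)/n = -487 − (-412.5) = -74.5
b = Sxy/Sxx = -74.5/22.75 = -3.274725
a = ȳ − b·x̄ = -16.5 − (-3.274725)·6.25 = 3.967033

3.9670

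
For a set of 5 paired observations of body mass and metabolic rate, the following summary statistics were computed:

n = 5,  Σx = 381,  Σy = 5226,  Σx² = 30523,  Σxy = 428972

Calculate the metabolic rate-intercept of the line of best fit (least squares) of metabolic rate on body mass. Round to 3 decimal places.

Sxx = Σx² − (Σx)²/n = 30523 − 29032.2 = 1490.8
Sxy = Σxy − (Σx)(Σy)/n = 428972 − 398221.2 = 30750.8
b = Sxy/Sxx = 30750.8/1490.8 = 20.627046
a = ȳ − b·x̄ = 1045.2 − 20.627046·76.2 = -526.580896

-526.581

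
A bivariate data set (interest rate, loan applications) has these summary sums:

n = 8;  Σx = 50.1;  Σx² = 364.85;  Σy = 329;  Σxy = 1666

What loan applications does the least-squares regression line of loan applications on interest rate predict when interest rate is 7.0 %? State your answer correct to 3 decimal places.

Sxx = Σx² − (Σx)²/n = 364.85 − 313.75125 = 51.09875
Sxy = Σxy − (Σx)(Σy)/n = 1666 − 2060.3625 = -394.3625
b = Sxy/Sxx = -394.3625/51.09875 = -7.717655
a = ȳ − b·x̄ = 41.125 − (-7.717655)·6.2625 = 89.456812
ŷ(7.0) = a + b·7.0 = 89.456812 + (-7.717655)·7 = 35.433230

35.433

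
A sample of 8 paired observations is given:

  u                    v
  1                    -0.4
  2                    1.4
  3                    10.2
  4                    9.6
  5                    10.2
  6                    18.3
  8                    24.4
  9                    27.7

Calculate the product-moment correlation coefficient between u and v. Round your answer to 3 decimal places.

n = 8, Σx = 38, Σy = 101.4, Σxy = 676.7, Σx² = 236, Σy² = 1999.9
Sxx = Σx² − (Σx)²/n = 236 − 180.5 = 55.5
Sxy = Σxy − (Σx)(Σy)/n = 676.7 − 481.65 = 195.05
Syy = Σy² − (Σy)²/n = 1999.9 − 1285.245 = 714.655
r = Sxy/√(Sxx·Syy) = 195.05/√(39663.3525) = 195.05/199.156603 = 0.979380

0.979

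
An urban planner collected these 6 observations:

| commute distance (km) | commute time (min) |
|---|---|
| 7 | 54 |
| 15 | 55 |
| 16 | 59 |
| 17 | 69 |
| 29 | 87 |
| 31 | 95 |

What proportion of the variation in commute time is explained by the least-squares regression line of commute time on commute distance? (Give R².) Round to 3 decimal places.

0.907

n = 6, Σx = 115, Σy = 419, Σxy = 8788, Σx² = 2621, Σy² = 30777
Sxx = Σx² − (Σx)²/n = 2621 − 2204.166667 = 416.833333
Sxy = Σxy − (Σx)(Σy)/n = 8788 − 8030.833333 = 757.166667
Syy = Σy² − (Σy)²/n = 30777 − 29260.166667 = 1516.833333
R² = Sxy²/(Sxx·Syy) = (757.166667)²/(416.833333·1516.833333) = 0.906740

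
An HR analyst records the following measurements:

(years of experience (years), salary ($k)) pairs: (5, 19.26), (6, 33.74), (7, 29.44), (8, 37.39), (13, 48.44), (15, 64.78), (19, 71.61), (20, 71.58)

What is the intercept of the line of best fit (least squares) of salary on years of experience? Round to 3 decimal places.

n = 8, Σx = 93, Σy = 376.24, Σxy = 5197.55, Σx² = 1329
Sxx = Σx² − (Σx)²/n = 1329 − 1081.125 = 247.875
Sxy = Σxy − (Σx)(Σy)/n = 5197.55 − 4373.79 = 823.76
b = Sxy/Sxx = 823.76/247.875 = 3.323288
a = ȳ − b·x̄ = 47.03 − 3.323288·11.625 = 8.396778

8.397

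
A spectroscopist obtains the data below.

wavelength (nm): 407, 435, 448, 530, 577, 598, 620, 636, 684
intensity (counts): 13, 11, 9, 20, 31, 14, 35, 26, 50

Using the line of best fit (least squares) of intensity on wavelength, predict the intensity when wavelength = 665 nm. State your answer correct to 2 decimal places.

36.43

n = 9, Σx = 4935, Σy = 209, Σxy = 123403, Σx² = 2783763
Sxx = Σx² − (Σx)²/n = 2783763 − 2706025 = 77738
Sxy = Σxy − (Σx)(Σy)/n = 123403 − 114601.666667 = 8801.333333
b = Sxy/Sxx = 8801.333333/77738 = 0.113218
a = ȳ − b·x̄ = 23.222222 − 0.113218·548.333333 = -38.858928
ŷ(665) = a + b·665 = -38.858928 + 0.113218·665 = 36.430978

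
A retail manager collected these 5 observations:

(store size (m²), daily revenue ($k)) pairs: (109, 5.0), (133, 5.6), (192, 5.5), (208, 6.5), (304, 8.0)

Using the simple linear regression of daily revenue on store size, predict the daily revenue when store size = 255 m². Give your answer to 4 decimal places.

7.0880

n = 5, Σx = 946, Σy = 30.6, Σxy = 6129.8, Σx² = 202114
Sxx = Σx² − (Σx)²/n = 202114 − 178983.2 = 23130.8
Sxy = Σxy − (Σx)(Σy)/n = 6129.8 − 5789.52 = 340.28
b = Sxy/Sxx = 340.28/23130.8 = 0.014711
a = ȳ − b·x̄ = 6.12 − 0.014711·189.2 = 3.336656
ŷ(255) = a + b·255 = 3.336656 + 0.014711·255 = 7.087992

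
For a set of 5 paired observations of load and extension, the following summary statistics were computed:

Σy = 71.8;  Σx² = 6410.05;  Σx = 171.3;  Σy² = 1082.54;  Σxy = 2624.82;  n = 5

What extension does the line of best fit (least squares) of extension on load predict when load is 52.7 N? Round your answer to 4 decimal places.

19.9792

Sxx = Σx² − (Σx)²/n = 6410.05 − 5868.738 = 541.312
Sxy = Σxy − (Σx)(Σy)/n = 2624.82 − 2459.868 = 164.952
b = Sxy/Sxx = 164.952/541.312 = 0.304726
a = ȳ − b·x̄ = 14.36 − 0.304726·34.26 = 3.920077
ŷ(52.7) = a + b·52.7 = 3.920077 + 0.304726·52.7 = 19.979153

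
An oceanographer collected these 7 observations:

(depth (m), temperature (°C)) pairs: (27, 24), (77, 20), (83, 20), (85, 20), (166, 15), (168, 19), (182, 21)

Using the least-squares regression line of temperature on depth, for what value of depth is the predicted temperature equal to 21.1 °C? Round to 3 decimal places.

n = 7, Σx = 788, Σy = 139, Σxy = 15052, Σx² = 109676
Sxx = Σx² − (Σx)²/n = 109676 − 88706.285714 = 20969.714286
Sxy = Σxy − (Σx)(Σy)/n = 15052 − 15647.428571 = -595.428571
b = Sxy/Sxx = -595.428571/20969.714286 = -0.028395
a = ȳ − b·x̄ = 19.857143 − (-0.028395)·112.571429 = 23.053574
Set a + b·x = 21.1: x = (21.1 − 23.053574) / (-0.028395) = 68.800672

68.801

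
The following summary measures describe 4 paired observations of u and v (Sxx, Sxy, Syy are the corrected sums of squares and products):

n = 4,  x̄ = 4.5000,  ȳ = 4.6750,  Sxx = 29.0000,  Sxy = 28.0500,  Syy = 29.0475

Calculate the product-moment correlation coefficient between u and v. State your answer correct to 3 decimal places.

r = Sxy/√(Sxx·Syy) = 28.05/√(842.3775) = 28.05/29.023740 = 0.966450

0.966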